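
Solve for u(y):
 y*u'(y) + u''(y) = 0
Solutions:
 u(y) = C1 + C2*erf(sqrt(2)*y/2)


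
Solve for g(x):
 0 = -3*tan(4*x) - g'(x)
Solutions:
 g(x) = C1 + 3*log(cos(4*x))/4


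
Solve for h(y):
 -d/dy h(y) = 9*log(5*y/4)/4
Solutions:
 h(y) = C1 - 9*y*log(y)/4 - 9*y*log(5)/4 + 9*y/4 + 9*y*log(2)/2


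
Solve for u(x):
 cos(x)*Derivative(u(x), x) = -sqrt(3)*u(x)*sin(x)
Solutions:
 u(x) = C1*cos(x)^(sqrt(3))


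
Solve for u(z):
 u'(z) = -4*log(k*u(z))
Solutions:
 li(k*u(z))/k = C1 - 4*z


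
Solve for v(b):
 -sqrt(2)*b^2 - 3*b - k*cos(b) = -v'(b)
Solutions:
 v(b) = C1 + sqrt(2)*b^3/3 + 3*b^2/2 + k*sin(b)


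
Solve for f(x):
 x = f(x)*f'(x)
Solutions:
 f(x) = -sqrt(C1 + x^2)
 f(x) = sqrt(C1 + x^2)


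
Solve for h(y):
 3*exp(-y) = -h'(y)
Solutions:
 h(y) = C1 + 3*exp(-y)


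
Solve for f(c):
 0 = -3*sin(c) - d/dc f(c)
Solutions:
 f(c) = C1 + 3*cos(c)


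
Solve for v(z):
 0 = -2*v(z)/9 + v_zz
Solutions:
 v(z) = C1*exp(-sqrt(2)*z/3) + C2*exp(sqrt(2)*z/3)


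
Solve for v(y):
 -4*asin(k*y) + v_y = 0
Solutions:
 v(y) = C1 + 4*Piecewise((y*asin(k*y) + sqrt(-k^2*y^2 + 1)/k, Ne(k, 0)), (0, True))


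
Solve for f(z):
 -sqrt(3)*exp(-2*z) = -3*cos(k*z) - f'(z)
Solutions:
 f(z) = C1 - sqrt(3)*exp(-2*z)/2 - 3*sin(k*z)/k


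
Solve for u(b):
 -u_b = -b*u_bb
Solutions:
 u(b) = C1 + C2*b^2


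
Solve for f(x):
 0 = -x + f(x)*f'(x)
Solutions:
 f(x) = -sqrt(C1 + x^2)
 f(x) = sqrt(C1 + x^2)


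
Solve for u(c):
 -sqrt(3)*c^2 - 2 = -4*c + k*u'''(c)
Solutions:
 u(c) = C1 + C2*c + C3*c^2 - sqrt(3)*c^5/(60*k) + c^4/(6*k) - c^3/(3*k)


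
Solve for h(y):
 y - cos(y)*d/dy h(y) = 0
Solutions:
 h(y) = C1 + Integral(y/cos(y), y)


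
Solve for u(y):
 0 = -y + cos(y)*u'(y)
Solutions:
 u(y) = C1 + Integral(y/cos(y), y)


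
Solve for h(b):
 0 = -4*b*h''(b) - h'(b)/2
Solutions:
 h(b) = C1 + C2*b^(7/8)


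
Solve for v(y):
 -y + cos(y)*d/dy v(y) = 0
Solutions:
 v(y) = C1 + Integral(y/cos(y), y)


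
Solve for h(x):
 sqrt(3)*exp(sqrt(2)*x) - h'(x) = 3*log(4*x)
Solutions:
 h(x) = C1 - 3*x*log(x) + 3*x*(1 - 2*log(2)) + sqrt(6)*exp(sqrt(2)*x)/2


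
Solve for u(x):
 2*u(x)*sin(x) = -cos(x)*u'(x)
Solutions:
 u(x) = C1*cos(x)^2


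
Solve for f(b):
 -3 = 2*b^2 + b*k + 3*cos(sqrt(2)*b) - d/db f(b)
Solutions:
 f(b) = C1 + 2*b^3/3 + b^2*k/2 + 3*b + 3*sqrt(2)*sin(sqrt(2)*b)/2


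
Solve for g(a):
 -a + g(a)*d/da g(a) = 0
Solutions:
 g(a) = -sqrt(C1 + a^2)
 g(a) = sqrt(C1 + a^2)


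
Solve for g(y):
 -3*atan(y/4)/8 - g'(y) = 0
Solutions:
 g(y) = C1 - 3*y*atan(y/4)/8 + 3*log(y^2 + 16)/4


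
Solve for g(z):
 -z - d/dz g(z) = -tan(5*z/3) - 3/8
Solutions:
 g(z) = C1 - z^2/2 + 3*z/8 - 3*log(cos(5*z/3))/5


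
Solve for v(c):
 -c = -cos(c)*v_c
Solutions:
 v(c) = C1 + Integral(c/cos(c), c)


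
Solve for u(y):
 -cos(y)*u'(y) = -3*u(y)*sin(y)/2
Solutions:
 u(y) = C1/cos(y)^(3/2)


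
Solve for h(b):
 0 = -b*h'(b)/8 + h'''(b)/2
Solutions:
 h(b) = C1 + Integral(C2*airyai(2^(1/3)*b/2) + C3*airybi(2^(1/3)*b/2), b)


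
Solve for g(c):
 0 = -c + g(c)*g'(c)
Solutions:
 g(c) = -sqrt(C1 + c^2)
 g(c) = sqrt(C1 + c^2)


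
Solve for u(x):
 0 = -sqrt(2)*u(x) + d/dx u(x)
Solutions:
 u(x) = C1*exp(sqrt(2)*x)


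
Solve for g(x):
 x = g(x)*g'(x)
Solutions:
 g(x) = -sqrt(C1 + x^2)
 g(x) = sqrt(C1 + x^2)


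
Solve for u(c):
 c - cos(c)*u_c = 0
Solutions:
 u(c) = C1 + Integral(c/cos(c), c)


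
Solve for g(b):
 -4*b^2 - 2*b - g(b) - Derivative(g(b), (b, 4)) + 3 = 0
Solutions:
 g(b) = -4*b^2 - 2*b + (C1*sin(sqrt(2)*b/2) + C2*cos(sqrt(2)*b/2))*exp(-sqrt(2)*b/2) + (C3*sin(sqrt(2)*b/2) + C4*cos(sqrt(2)*b/2))*exp(sqrt(2)*b/2) + 3


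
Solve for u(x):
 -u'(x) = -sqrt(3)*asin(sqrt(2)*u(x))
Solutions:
 Integral(1/asin(sqrt(2)*_y), (_y, u(x))) = C1 + sqrt(3)*x


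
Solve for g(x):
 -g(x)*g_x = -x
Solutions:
 g(x) = -sqrt(C1 + x^2)
 g(x) = sqrt(C1 + x^2)


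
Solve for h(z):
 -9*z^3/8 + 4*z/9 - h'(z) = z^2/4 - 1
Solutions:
 h(z) = C1 - 9*z^4/32 - z^3/12 + 2*z^2/9 + z


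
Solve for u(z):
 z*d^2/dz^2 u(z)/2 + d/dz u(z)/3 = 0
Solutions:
 u(z) = C1 + C2*z^(1/3)


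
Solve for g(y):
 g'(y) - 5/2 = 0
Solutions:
 g(y) = C1 + 5*y/2


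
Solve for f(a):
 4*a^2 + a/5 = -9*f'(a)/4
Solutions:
 f(a) = C1 - 16*a^3/27 - 2*a^2/45


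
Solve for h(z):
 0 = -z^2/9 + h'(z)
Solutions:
 h(z) = C1 + z^3/27


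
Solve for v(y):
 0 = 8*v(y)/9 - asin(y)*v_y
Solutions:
 v(y) = C1*exp(8*Integral(1/asin(y), y)/9)


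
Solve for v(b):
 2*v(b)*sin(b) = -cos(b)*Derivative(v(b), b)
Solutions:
 v(b) = C1*cos(b)^2


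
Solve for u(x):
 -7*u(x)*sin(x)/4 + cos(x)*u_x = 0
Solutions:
 u(x) = C1/cos(x)^(7/4)


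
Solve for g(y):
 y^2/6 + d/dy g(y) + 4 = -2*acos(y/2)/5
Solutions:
 g(y) = C1 - y^3/18 - 2*y*acos(y/2)/5 - 4*y + 2*sqrt(4 - y^2)/5


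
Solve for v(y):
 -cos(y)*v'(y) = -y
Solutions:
 v(y) = C1 + Integral(y/cos(y), y)


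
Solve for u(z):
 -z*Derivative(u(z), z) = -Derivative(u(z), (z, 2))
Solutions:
 u(z) = C1 + C2*erfi(sqrt(2)*z/2)


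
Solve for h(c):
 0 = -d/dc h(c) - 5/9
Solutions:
 h(c) = C1 - 5*c/9


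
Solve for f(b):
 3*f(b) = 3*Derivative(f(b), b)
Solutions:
 f(b) = C1*exp(b)


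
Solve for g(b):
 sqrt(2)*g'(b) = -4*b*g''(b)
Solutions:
 g(b) = C1 + C2*b^(1 - sqrt(2)/4)


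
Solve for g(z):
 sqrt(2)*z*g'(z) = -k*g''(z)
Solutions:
 g(z) = C1 + C2*sqrt(k)*erf(2^(3/4)*z*sqrt(1/k)/2)


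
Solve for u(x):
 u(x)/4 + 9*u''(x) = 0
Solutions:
 u(x) = C1*sin(x/6) + C2*cos(x/6)


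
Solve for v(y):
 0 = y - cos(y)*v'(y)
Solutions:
 v(y) = C1 + Integral(y/cos(y), y)


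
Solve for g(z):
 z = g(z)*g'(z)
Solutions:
 g(z) = -sqrt(C1 + z^2)
 g(z) = sqrt(C1 + z^2)


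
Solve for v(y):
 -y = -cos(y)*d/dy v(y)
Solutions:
 v(y) = C1 + Integral(y/cos(y), y)


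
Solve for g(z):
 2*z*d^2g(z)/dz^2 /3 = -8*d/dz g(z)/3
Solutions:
 g(z) = C1 + C2/z^3


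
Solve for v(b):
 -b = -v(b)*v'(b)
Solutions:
 v(b) = -sqrt(C1 + b^2)
 v(b) = sqrt(C1 + b^2)


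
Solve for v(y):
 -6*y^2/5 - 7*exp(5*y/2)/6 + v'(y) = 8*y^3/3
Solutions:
 v(y) = C1 + 2*y^4/3 + 2*y^3/5 + 7*exp(5*y/2)/15


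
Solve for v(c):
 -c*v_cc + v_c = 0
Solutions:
 v(c) = C1 + C2*c^2


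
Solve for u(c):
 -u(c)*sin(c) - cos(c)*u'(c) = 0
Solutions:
 u(c) = C1*cos(c)


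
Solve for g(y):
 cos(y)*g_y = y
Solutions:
 g(y) = C1 + Integral(y/cos(y), y)


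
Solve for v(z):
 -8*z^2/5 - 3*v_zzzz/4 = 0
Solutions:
 v(z) = C1 + C2*z + C3*z^2 + C4*z^3 - 4*z^6/675


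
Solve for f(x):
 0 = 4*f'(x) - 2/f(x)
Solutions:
 f(x) = -sqrt(C1 + x)
 f(x) = sqrt(C1 + x)


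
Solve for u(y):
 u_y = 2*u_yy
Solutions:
 u(y) = C1 + C2*exp(y/2)


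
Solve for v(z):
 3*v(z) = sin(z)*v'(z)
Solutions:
 v(z) = C1*(cos(z) - 1)^(3/2)/(cos(z) + 1)^(3/2)


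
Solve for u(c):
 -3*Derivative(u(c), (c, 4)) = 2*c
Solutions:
 u(c) = C1 + C2*c + C3*c^2 + C4*c^3 - c^5/180


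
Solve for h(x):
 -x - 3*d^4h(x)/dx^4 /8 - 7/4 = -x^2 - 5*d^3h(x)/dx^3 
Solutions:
 h(x) = C1 + C2*x + C3*x^2 + C4*exp(40*x/3) - x^5/300 + 17*x^4/2400 + 1451*x^3/24000


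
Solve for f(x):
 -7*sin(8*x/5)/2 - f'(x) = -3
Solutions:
 f(x) = C1 + 3*x + 35*cos(8*x/5)/16


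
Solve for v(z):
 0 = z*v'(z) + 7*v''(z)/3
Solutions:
 v(z) = C1 + C2*erf(sqrt(42)*z/14)


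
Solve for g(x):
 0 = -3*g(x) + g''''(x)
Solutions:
 g(x) = C1*exp(-3^(1/4)*x) + C2*exp(3^(1/4)*x) + C3*sin(3^(1/4)*x) + C4*cos(3^(1/4)*x)


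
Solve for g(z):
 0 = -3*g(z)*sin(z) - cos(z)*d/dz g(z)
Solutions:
 g(z) = C1*cos(z)^3


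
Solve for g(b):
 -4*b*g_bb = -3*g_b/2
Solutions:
 g(b) = C1 + C2*b^(11/8)


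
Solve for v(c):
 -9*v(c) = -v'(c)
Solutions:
 v(c) = C1*exp(9*c)


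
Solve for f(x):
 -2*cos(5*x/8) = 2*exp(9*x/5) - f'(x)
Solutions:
 f(x) = C1 + 10*exp(9*x/5)/9 + 16*sin(5*x/8)/5


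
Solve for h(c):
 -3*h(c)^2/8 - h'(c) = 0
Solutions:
 h(c) = 8/(C1 + 3*c)


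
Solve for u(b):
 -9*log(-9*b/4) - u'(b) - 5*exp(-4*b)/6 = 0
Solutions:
 u(b) = C1 - 9*b*log(-b) + 9*b*(-2*log(3) + 1 + 2*log(2)) + 5*exp(-4*b)/24


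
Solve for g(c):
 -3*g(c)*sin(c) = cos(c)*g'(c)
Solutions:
 g(c) = C1*cos(c)^3


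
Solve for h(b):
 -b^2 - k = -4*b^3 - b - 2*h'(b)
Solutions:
 h(b) = C1 - b^4/2 + b^3/6 - b^2/4 + b*k/2


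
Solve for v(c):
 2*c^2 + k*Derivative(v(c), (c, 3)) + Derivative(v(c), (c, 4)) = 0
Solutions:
 v(c) = C1 + C2*c + C3*c^2 + C4*exp(-c*k) - c^5/(30*k) + c^4/(6*k^2) - 2*c^3/(3*k^3)


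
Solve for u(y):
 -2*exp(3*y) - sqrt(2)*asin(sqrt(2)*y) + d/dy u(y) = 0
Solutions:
 u(y) = C1 + sqrt(2)*(y*asin(sqrt(2)*y) + sqrt(2)*sqrt(1 - 2*y^2)/2) + 2*exp(3*y)/3


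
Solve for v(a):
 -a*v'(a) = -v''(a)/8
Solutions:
 v(a) = C1 + C2*erfi(2*a)


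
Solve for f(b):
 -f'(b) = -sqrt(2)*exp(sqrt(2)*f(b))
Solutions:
 f(b) = sqrt(2)*(2*log(-1/(C1 + sqrt(2)*b)) - log(2))/4


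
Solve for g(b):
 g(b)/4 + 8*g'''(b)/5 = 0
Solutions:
 g(b) = C3*exp(-10^(1/3)*b/4) + (C1*sin(10^(1/3)*sqrt(3)*b/8) + C2*cos(10^(1/3)*sqrt(3)*b/8))*exp(10^(1/3)*b/8)


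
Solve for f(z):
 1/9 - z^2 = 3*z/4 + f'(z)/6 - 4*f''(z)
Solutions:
 f(z) = C1 + C2*exp(z/24) - 2*z^3 - 585*z^2/4 - 21058*z/3


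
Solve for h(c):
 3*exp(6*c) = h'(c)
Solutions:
 h(c) = C1 + exp(6*c)/2


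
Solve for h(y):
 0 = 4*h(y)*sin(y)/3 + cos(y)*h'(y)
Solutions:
 h(y) = C1*cos(y)^(4/3)


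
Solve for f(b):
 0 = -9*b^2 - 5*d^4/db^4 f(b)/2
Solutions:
 f(b) = C1 + C2*b + C3*b^2 + C4*b^3 - b^6/100


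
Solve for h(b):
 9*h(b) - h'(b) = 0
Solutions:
 h(b) = C1*exp(9*b)


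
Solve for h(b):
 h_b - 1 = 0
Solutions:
 h(b) = C1 + b


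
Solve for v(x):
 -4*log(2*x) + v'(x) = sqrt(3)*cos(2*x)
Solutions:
 v(x) = C1 + 4*x*log(x) - 4*x + 4*x*log(2) + sqrt(3)*sin(2*x)/2


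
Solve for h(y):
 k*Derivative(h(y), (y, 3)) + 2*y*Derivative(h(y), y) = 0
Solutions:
 h(y) = C1 + Integral(C2*airyai(2^(1/3)*y*(-1/k)^(1/3)) + C3*airybi(2^(1/3)*y*(-1/k)^(1/3)), y)


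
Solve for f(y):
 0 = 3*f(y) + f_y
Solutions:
 f(y) = C1*exp(-3*y)


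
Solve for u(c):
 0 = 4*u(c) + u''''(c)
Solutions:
 u(c) = (C1*sin(c) + C2*cos(c))*exp(-c) + (C3*sin(c) + C4*cos(c))*exp(c)


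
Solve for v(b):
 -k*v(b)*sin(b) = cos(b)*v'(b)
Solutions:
 v(b) = C1*exp(k*log(cos(b)))


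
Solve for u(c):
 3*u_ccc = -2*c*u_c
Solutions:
 u(c) = C1 + Integral(C2*airyai(-2^(1/3)*3^(2/3)*c/3) + C3*airybi(-2^(1/3)*3^(2/3)*c/3), c)


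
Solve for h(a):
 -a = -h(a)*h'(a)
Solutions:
 h(a) = -sqrt(C1 + a^2)
 h(a) = sqrt(C1 + a^2)


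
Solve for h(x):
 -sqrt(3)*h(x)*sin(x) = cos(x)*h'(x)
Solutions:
 h(x) = C1*cos(x)^(sqrt(3))


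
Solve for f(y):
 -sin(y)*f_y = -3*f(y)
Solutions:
 f(y) = C1*(cos(y) - 1)^(3/2)/(cos(y) + 1)^(3/2)


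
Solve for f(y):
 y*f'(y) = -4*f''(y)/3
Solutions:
 f(y) = C1 + C2*erf(sqrt(6)*y/4)


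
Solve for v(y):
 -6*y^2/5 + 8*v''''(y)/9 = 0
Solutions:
 v(y) = C1 + C2*y + C3*y^2 + C4*y^3 + 3*y^6/800


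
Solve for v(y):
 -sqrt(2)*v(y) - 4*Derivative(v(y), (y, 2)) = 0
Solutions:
 v(y) = C1*sin(2^(1/4)*y/2) + C2*cos(2^(1/4)*y/2)


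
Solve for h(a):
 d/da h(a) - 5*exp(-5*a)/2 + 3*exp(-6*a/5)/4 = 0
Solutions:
 h(a) = C1 - exp(-5*a)/2 + 5*exp(-6*a/5)/8


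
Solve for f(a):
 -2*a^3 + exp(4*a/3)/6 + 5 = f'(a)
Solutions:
 f(a) = C1 - a^4/2 + 5*a + exp(4*a/3)/8


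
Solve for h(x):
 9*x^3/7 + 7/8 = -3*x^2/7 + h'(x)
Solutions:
 h(x) = C1 + 9*x^4/28 + x^3/7 + 7*x/8


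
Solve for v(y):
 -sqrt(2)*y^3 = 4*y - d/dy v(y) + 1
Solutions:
 v(y) = C1 + sqrt(2)*y^4/4 + 2*y^2 + y


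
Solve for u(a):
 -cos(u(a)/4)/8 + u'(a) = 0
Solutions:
 -a/8 - 2*log(sin(u(a)/4) - 1) + 2*log(sin(u(a)/4) + 1) = C1


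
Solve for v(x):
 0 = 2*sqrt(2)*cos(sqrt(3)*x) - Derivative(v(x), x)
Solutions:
 v(x) = C1 + 2*sqrt(6)*sin(sqrt(3)*x)/3


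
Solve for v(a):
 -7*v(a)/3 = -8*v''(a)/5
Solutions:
 v(a) = C1*exp(-sqrt(210)*a/12) + C2*exp(sqrt(210)*a/12)


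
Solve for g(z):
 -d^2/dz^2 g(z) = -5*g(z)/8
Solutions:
 g(z) = C1*exp(-sqrt(10)*z/4) + C2*exp(sqrt(10)*z/4)


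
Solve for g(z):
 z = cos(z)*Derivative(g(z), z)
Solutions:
 g(z) = C1 + Integral(z/cos(z), z)


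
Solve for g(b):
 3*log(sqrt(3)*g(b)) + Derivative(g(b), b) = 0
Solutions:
 2*Integral(1/(2*log(_y) + log(3)), (_y, g(b)))/3 = C1 - b


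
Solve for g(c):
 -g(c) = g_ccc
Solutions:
 g(c) = C3*exp(-c) + (C1*sin(sqrt(3)*c/2) + C2*cos(sqrt(3)*c/2))*exp(c/2)


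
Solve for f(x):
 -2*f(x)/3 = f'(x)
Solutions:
 f(x) = C1*exp(-2*x/3)


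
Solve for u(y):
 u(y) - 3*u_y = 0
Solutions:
 u(y) = C1*exp(y/3)


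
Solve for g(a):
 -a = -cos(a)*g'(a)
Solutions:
 g(a) = C1 + Integral(a/cos(a), a)


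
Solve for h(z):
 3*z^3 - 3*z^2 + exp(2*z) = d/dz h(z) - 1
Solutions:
 h(z) = C1 + 3*z^4/4 - z^3 + z + exp(2*z)/2


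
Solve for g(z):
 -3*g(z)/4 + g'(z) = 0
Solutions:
 g(z) = C1*exp(3*z/4)


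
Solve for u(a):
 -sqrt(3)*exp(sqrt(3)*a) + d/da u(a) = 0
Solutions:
 u(a) = C1 + exp(sqrt(3)*a)


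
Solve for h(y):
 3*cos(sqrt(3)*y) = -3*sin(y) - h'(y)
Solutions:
 h(y) = C1 - sqrt(3)*sin(sqrt(3)*y) + 3*cos(y)


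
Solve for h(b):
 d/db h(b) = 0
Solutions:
 h(b) = C1


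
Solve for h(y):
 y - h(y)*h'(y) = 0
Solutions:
 h(y) = -sqrt(C1 + y^2)
 h(y) = sqrt(C1 + y^2)


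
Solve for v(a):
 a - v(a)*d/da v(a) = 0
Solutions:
 v(a) = -sqrt(C1 + a^2)
 v(a) = sqrt(C1 + a^2)


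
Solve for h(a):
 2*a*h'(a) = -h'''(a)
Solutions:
 h(a) = C1 + Integral(C2*airyai(-2^(1/3)*a) + C3*airybi(-2^(1/3)*a), a)


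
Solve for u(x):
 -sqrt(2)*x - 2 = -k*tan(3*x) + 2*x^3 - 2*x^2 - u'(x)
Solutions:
 u(x) = C1 + k*log(cos(3*x))/3 + x^4/2 - 2*x^3/3 + sqrt(2)*x^2/2 + 2*x


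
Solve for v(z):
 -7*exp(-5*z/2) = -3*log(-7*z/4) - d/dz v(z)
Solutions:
 v(z) = C1 - 3*z*log(-z) + 3*z*(-log(7) + 1 + 2*log(2)) - 14*exp(-5*z/2)/5


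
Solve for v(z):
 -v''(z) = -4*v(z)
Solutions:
 v(z) = C1*exp(-2*z) + C2*exp(2*z)


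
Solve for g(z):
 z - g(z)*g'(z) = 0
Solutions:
 g(z) = -sqrt(C1 + z^2)
 g(z) = sqrt(C1 + z^2)


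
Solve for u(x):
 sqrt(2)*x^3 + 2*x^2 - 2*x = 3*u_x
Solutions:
 u(x) = C1 + sqrt(2)*x^4/12 + 2*x^3/9 - x^2/3


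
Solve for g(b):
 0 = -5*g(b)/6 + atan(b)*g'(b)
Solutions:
 g(b) = C1*exp(5*Integral(1/atan(b), b)/6)


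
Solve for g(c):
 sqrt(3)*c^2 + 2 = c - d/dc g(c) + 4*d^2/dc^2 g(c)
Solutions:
 g(c) = C1 + C2*exp(c/4) - sqrt(3)*c^3/3 - 4*sqrt(3)*c^2 + c^2/2 - 32*sqrt(3)*c + 2*c


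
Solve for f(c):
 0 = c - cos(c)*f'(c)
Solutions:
 f(c) = C1 + Integral(c/cos(c), c)


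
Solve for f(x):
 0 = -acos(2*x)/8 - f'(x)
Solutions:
 f(x) = C1 - x*acos(2*x)/8 + sqrt(1 - 4*x^2)/16


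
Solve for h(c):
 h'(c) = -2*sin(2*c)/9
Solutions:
 h(c) = C1 + cos(2*c)/9


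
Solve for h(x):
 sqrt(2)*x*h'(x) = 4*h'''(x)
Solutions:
 h(x) = C1 + Integral(C2*airyai(sqrt(2)*x/2) + C3*airybi(sqrt(2)*x/2), x)


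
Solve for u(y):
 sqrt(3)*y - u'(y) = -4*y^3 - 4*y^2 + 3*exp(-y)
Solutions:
 u(y) = C1 + y^4 + 4*y^3/3 + sqrt(3)*y^2/2 + 3*exp(-y)


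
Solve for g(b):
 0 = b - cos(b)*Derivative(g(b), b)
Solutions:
 g(b) = C1 + Integral(b/cos(b), b)


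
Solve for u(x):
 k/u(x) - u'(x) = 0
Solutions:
 u(x) = -sqrt(C1 + 2*k*x)
 u(x) = sqrt(C1 + 2*k*x)


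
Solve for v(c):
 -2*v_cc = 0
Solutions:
 v(c) = C1 + C2*c


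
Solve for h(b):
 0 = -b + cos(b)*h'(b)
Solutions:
 h(b) = C1 + Integral(b/cos(b), b)


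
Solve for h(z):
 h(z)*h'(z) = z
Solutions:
 h(z) = -sqrt(C1 + z^2)
 h(z) = sqrt(C1 + z^2)


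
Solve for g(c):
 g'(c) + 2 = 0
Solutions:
 g(c) = C1 - 2*c


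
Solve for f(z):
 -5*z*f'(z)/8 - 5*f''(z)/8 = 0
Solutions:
 f(z) = C1 + C2*erf(sqrt(2)*z/2)


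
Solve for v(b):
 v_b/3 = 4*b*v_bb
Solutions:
 v(b) = C1 + C2*b^(13/12)


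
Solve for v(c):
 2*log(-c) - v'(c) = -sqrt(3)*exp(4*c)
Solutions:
 v(c) = C1 + 2*c*log(-c) - 2*c + sqrt(3)*exp(4*c)/4


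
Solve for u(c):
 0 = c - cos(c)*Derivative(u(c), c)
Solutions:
 u(c) = C1 + Integral(c/cos(c), c)


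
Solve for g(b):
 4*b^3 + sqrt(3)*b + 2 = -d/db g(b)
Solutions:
 g(b) = C1 - b^4 - sqrt(3)*b^2/2 - 2*b


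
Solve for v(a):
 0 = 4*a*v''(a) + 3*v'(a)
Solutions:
 v(a) = C1 + C2*a^(1/4)


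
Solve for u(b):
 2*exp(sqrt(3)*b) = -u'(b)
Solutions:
 u(b) = C1 - 2*sqrt(3)*exp(sqrt(3)*b)/3


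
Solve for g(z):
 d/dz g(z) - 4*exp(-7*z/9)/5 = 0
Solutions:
 g(z) = C1 - 36*exp(-7*z/9)/35


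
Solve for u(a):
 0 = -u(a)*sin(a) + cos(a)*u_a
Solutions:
 u(a) = C1/cos(a)


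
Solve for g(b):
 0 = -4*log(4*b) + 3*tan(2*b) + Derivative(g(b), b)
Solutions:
 g(b) = C1 + 4*b*log(b) - 4*b + 8*b*log(2) + 3*log(cos(2*b))/2


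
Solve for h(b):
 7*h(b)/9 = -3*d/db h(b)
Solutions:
 h(b) = C1*exp(-7*b/27)


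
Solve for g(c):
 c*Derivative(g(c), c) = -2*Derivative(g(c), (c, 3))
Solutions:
 g(c) = C1 + Integral(C2*airyai(-2^(2/3)*c/2) + C3*airybi(-2^(2/3)*c/2), c)


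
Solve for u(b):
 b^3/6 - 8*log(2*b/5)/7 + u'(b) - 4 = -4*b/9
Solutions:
 u(b) = C1 - b^4/24 - 2*b^2/9 + 8*b*log(b)/7 - 8*b*log(5)/7 + 8*b*log(2)/7 + 20*b/7


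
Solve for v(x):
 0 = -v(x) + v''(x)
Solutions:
 v(x) = C1*exp(-x) + C2*exp(x)


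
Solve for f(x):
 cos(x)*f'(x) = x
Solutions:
 f(x) = C1 + Integral(x/cos(x), x)


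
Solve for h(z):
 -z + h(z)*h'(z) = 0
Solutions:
 h(z) = -sqrt(C1 + z^2)
 h(z) = sqrt(C1 + z^2)


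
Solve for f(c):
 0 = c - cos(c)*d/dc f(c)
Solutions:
 f(c) = C1 + Integral(c/cos(c), c)


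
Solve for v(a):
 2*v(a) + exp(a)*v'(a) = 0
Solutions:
 v(a) = C1*exp(2*exp(-a))


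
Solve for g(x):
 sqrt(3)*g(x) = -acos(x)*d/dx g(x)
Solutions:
 g(x) = C1*exp(-sqrt(3)*Integral(1/acos(x), x))


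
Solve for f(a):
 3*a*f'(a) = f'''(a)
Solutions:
 f(a) = C1 + Integral(C2*airyai(3^(1/3)*a) + C3*airybi(3^(1/3)*a), a)


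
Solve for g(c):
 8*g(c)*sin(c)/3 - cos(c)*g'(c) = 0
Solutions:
 g(c) = C1/cos(c)^(8/3)


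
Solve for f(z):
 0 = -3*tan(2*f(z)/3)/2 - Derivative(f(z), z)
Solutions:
 f(z) = -3*asin(C1*exp(-z))/2 + 3*pi/2
 f(z) = 3*asin(C1*exp(-z))/2


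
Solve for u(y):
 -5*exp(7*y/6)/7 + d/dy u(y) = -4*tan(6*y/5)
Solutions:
 u(y) = C1 + 30*exp(7*y/6)/49 + 10*log(cos(6*y/5))/3


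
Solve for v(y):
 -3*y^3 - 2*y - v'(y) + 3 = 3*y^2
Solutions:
 v(y) = C1 - 3*y^4/4 - y^3 - y^2 + 3*y


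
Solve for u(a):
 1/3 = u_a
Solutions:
 u(a) = C1 + a/3


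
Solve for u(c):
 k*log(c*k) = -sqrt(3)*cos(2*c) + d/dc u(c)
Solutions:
 u(c) = C1 + c*k*(log(c*k) - 1) + sqrt(3)*sin(2*c)/2


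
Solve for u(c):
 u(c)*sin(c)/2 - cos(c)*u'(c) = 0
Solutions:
 u(c) = C1/sqrt(cos(c))


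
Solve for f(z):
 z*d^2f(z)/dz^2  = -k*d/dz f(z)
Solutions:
 f(z) = C1 + z^(1 - re(k))*(C2*sin(log(z)*Abs(im(k))) + C3*cos(log(z)*im(k)))


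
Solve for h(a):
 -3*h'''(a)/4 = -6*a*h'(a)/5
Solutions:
 h(a) = C1 + Integral(C2*airyai(2*5^(2/3)*a/5) + C3*airybi(2*5^(2/3)*a/5), a)


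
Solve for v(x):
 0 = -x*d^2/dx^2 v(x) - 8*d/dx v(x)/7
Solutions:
 v(x) = C1 + C2/x^(1/7)


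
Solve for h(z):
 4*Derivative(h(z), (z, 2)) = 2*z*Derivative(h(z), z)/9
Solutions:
 h(z) = C1 + C2*erfi(z/6)


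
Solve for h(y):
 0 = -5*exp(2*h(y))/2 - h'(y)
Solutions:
 h(y) = log(-1/(C1 - 5*y))/2
 h(y) = log(-sqrt(1/(C1 + 5*y)))


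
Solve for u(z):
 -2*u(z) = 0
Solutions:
 u(z) = 0


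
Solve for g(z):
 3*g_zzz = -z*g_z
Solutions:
 g(z) = C1 + Integral(C2*airyai(-3^(2/3)*z/3) + C3*airybi(-3^(2/3)*z/3), z)


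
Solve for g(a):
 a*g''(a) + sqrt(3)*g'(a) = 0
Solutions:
 g(a) = C1 + C2*a^(1 - sqrt(3))


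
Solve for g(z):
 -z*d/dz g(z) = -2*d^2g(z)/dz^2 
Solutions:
 g(z) = C1 + C2*erfi(z/2)


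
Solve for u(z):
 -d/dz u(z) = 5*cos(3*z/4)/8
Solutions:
 u(z) = C1 - 5*sin(3*z/4)/6


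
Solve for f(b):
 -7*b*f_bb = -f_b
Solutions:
 f(b) = C1 + C2*b^(8/7)


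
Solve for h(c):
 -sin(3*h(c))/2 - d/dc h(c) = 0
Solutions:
 h(c) = -acos((-C1 - exp(3*c))/(C1 - exp(3*c)))/3 + 2*pi/3
 h(c) = acos((-C1 - exp(3*c))/(C1 - exp(3*c)))/3


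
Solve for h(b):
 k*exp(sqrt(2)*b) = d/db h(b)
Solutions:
 h(b) = C1 + sqrt(2)*k*exp(sqrt(2)*b)/2


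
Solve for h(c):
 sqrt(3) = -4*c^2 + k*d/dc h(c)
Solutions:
 h(c) = C1 + 4*c^3/(3*k) + sqrt(3)*c/k


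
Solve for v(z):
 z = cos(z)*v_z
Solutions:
 v(z) = C1 + Integral(z/cos(z), z)


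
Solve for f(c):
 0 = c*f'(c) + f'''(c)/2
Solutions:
 f(c) = C1 + Integral(C2*airyai(-2^(1/3)*c) + C3*airybi(-2^(1/3)*c), c)


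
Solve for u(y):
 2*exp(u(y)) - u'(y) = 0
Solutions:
 u(y) = log(-1/(C1 + 2*y))


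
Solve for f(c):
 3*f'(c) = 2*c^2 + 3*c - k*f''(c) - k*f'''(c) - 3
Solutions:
 f(c) = C1 + C2*exp(c*(-1 + sqrt(k*(k - 12))/k)/2) + C3*exp(-c*(1 + sqrt(k*(k - 12))/k)/2) + 2*c^3/9 - 2*c^2*k/9 + c^2/2 + 4*c*k^2/27 - 7*c*k/9 - c


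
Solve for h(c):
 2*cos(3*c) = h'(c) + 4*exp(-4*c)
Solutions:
 h(c) = C1 + 2*sin(3*c)/3 + exp(-4*c)


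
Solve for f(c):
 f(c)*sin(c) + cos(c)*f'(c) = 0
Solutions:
 f(c) = C1*cos(c)


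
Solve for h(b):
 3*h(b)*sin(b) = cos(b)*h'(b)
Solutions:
 h(b) = C1/cos(b)^3


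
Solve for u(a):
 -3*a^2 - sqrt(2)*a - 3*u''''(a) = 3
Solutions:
 u(a) = C1 + C2*a + C3*a^2 + C4*a^3 - a^6/360 - sqrt(2)*a^5/360 - a^4/24


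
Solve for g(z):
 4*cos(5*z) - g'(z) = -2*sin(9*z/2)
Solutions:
 g(z) = C1 + 4*sin(5*z)/5 - 4*cos(9*z/2)/9


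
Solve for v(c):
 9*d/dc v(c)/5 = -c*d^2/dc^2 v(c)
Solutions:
 v(c) = C1 + C2/c^(4/5)


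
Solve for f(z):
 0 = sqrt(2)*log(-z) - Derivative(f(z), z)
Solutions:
 f(z) = C1 + sqrt(2)*z*log(-z) - sqrt(2)*z


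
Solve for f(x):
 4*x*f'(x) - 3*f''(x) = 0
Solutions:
 f(x) = C1 + C2*erfi(sqrt(6)*x/3)


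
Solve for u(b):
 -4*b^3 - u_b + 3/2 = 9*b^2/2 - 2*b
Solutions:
 u(b) = C1 - b^4 - 3*b^3/2 + b^2 + 3*b/2


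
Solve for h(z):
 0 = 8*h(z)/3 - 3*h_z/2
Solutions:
 h(z) = C1*exp(16*z/9)


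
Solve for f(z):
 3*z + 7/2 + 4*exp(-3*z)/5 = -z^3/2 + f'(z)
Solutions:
 f(z) = C1 + z^4/8 + 3*z^2/2 + 7*z/2 - 4*exp(-3*z)/15


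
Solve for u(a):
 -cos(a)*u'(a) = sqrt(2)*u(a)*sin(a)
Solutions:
 u(a) = C1*cos(a)^(sqrt(2))


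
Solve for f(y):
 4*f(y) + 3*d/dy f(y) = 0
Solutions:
 f(y) = C1*exp(-4*y/3)


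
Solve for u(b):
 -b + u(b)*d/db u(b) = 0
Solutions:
 u(b) = -sqrt(C1 + b^2)
 u(b) = sqrt(C1 + b^2)


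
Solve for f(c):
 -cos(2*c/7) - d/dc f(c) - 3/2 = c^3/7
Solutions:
 f(c) = C1 - c^4/28 - 3*c/2 - 7*sin(2*c/7)/2


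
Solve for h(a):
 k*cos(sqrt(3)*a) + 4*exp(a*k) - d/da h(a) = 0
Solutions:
 h(a) = C1 + sqrt(3)*k*sin(sqrt(3)*a)/3 + 4*exp(a*k)/k


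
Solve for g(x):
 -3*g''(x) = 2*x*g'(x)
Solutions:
 g(x) = C1 + C2*erf(sqrt(3)*x/3)


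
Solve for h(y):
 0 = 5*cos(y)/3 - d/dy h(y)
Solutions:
 h(y) = C1 + 5*sin(y)/3


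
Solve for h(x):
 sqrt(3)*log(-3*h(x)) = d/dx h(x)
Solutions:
 -sqrt(3)*Integral(1/(log(-_y) + log(3)), (_y, h(x)))/3 = C1 - x


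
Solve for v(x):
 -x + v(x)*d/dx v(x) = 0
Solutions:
 v(x) = -sqrt(C1 + x^2)
 v(x) = sqrt(C1 + x^2)


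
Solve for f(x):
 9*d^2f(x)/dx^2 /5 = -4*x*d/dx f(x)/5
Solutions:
 f(x) = C1 + C2*erf(sqrt(2)*x/3)


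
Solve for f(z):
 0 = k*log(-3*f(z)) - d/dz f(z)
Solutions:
 Integral(1/(log(-_y) + log(3)), (_y, f(z))) = C1 + k*z


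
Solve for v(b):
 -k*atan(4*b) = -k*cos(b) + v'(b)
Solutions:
 v(b) = C1 - k*(b*atan(4*b) - log(16*b^2 + 1)/8 - sin(b))


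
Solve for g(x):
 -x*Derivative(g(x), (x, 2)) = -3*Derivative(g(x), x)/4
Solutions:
 g(x) = C1 + C2*x^(7/4)


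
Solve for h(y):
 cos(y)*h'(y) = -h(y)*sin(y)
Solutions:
 h(y) = C1*cos(y)


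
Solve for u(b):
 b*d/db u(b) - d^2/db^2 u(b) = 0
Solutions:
 u(b) = C1 + C2*erfi(sqrt(2)*b/2)


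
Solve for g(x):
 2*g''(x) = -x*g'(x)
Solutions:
 g(x) = C1 + C2*erf(x/2)


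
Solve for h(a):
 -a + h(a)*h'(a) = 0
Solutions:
 h(a) = -sqrt(C1 + a^2)
 h(a) = sqrt(C1 + a^2)


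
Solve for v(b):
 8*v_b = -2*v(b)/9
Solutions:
 v(b) = C1*exp(-b/36)


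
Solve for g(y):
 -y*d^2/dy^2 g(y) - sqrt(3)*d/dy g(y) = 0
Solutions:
 g(y) = C1 + C2*y^(1 - sqrt(3))


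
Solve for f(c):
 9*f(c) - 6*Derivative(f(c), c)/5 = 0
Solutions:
 f(c) = C1*exp(15*c/2)


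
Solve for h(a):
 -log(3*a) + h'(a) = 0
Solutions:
 h(a) = C1 + a*log(a) - a + a*log(3)


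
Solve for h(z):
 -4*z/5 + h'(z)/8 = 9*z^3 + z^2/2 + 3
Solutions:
 h(z) = C1 + 18*z^4 + 4*z^3/3 + 16*z^2/5 + 24*z


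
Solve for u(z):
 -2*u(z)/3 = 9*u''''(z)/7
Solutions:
 u(z) = (C1*sin(2^(3/4)*21^(1/4)*z/6) + C2*cos(2^(3/4)*21^(1/4)*z/6))*exp(-2^(3/4)*21^(1/4)*z/6) + (C3*sin(2^(3/4)*21^(1/4)*z/6) + C4*cos(2^(3/4)*21^(1/4)*z/6))*exp(2^(3/4)*21^(1/4)*z/6)


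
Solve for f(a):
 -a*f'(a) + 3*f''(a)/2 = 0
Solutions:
 f(a) = C1 + C2*erfi(sqrt(3)*a/3)


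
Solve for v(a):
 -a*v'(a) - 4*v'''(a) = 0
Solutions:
 v(a) = C1 + Integral(C2*airyai(-2^(1/3)*a/2) + C3*airybi(-2^(1/3)*a/2), a)


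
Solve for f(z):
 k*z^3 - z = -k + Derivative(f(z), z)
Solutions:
 f(z) = C1 + k*z^4/4 + k*z - z^2/2


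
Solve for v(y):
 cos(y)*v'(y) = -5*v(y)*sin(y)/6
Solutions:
 v(y) = C1*cos(y)^(5/6)


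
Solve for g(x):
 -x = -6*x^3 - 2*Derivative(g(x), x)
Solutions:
 g(x) = C1 - 3*x^4/4 + x^2/4


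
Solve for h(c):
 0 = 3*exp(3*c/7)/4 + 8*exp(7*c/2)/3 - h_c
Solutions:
 h(c) = C1 + 7*exp(3*c/7)/4 + 16*exp(7*c/2)/21


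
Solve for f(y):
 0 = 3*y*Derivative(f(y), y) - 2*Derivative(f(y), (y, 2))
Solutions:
 f(y) = C1 + C2*erfi(sqrt(3)*y/2)


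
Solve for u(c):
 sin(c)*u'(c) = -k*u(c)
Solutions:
 u(c) = C1*exp(k*(-log(cos(c) - 1) + log(cos(c) + 1))/2)


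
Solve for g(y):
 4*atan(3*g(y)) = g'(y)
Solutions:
 Integral(1/atan(3*_y), (_y, g(y))) = C1 + 4*y


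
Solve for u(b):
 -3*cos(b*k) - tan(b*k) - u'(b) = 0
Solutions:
 u(b) = C1 - Piecewise((-log(cos(b*k))/k, Ne(k, 0)), (0, True)) - 3*Piecewise((sin(b*k)/k, Ne(k, 0)), (b, True))


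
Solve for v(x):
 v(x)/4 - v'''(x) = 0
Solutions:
 v(x) = C3*exp(2^(1/3)*x/2) + (C1*sin(2^(1/3)*sqrt(3)*x/4) + C2*cos(2^(1/3)*sqrt(3)*x/4))*exp(-2^(1/3)*x/4)


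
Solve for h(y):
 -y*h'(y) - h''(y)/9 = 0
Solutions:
 h(y) = C1 + C2*erf(3*sqrt(2)*y/2)


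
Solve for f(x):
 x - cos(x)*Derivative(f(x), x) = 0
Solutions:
 f(x) = C1 + Integral(x/cos(x), x)


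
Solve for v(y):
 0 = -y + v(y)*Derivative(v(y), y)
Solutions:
 v(y) = -sqrt(C1 + y^2)
 v(y) = sqrt(C1 + y^2)


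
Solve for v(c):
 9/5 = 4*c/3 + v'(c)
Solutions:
 v(c) = C1 - 2*c^2/3 + 9*c/5


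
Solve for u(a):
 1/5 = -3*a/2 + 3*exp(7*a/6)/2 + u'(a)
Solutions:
 u(a) = C1 + 3*a^2/4 + a/5 - 9*exp(7*a/6)/7


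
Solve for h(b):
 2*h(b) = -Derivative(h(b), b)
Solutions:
 h(b) = C1*exp(-2*b)


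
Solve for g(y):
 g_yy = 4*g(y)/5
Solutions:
 g(y) = C1*exp(-2*sqrt(5)*y/5) + C2*exp(2*sqrt(5)*y/5)


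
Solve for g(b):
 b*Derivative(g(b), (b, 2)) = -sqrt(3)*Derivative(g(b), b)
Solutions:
 g(b) = C1 + C2*b^(1 - sqrt(3))


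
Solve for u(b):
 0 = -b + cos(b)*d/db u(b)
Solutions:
 u(b) = C1 + Integral(b/cos(b), b)


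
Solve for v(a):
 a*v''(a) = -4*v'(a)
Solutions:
 v(a) = C1 + C2/a^3


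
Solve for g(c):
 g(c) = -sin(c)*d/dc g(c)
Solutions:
 g(c) = C1*sqrt(cos(c) + 1)/sqrt(cos(c) - 1)


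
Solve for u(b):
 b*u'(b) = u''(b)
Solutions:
 u(b) = C1 + C2*erfi(sqrt(2)*b/2)


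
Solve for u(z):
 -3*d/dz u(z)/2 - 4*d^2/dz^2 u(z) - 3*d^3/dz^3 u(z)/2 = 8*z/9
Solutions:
 u(z) = C1 + C2*exp(z*(-4 + sqrt(7))/3) + C3*exp(-z*(sqrt(7) + 4)/3) - 8*z^2/27 + 128*z/81


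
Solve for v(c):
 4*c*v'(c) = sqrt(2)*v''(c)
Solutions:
 v(c) = C1 + C2*erfi(2^(1/4)*c)


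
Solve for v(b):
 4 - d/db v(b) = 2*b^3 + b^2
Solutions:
 v(b) = C1 - b^4/2 - b^3/3 + 4*b


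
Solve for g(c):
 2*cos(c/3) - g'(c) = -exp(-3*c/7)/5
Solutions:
 g(c) = C1 + 6*sin(c/3) - 7*exp(-3*c/7)/15


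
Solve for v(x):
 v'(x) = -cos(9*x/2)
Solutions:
 v(x) = C1 - 2*sin(9*x/2)/9


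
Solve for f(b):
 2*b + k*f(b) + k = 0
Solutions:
 f(b) = (-2*b - k)/k


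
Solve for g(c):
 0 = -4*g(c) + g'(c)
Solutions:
 g(c) = C1*exp(4*c)


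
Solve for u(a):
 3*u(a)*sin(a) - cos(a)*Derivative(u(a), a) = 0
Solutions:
 u(a) = C1/cos(a)^3


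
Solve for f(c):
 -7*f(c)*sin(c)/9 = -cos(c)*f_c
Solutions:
 f(c) = C1/cos(c)^(7/9)


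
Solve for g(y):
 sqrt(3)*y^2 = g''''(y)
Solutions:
 g(y) = C1 + C2*y + C3*y^2 + C4*y^3 + sqrt(3)*y^6/360


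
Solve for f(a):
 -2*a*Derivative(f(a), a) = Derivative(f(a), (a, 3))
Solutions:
 f(a) = C1 + Integral(C2*airyai(-2^(1/3)*a) + C3*airybi(-2^(1/3)*a), a)


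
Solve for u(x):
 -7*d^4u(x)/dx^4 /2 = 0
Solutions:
 u(x) = C1 + C2*x + C3*x^2 + C4*x^3


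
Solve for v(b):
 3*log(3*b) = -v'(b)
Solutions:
 v(b) = C1 - 3*b*log(b) - b*log(27) + 3*b


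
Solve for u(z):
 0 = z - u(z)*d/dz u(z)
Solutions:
 u(z) = -sqrt(C1 + z^2)
 u(z) = sqrt(C1 + z^2)


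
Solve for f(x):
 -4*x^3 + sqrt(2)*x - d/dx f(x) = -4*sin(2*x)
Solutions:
 f(x) = C1 - x^4 + sqrt(2)*x^2/2 - 2*cos(2*x)


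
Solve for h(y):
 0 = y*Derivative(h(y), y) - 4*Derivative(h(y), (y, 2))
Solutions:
 h(y) = C1 + C2*erfi(sqrt(2)*y/4)


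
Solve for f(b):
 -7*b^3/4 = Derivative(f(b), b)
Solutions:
 f(b) = C1 - 7*b^4/16


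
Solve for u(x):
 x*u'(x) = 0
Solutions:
 u(x) = C1


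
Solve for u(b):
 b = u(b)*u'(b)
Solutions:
 u(b) = -sqrt(C1 + b^2)
 u(b) = sqrt(C1 + b^2)


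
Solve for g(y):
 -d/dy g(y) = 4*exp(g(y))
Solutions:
 g(y) = log(1/(C1 + 4*y))


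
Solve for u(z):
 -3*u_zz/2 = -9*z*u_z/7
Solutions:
 u(z) = C1 + C2*erfi(sqrt(21)*z/7)


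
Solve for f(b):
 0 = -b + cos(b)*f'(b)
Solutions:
 f(b) = C1 + Integral(b/cos(b), b)


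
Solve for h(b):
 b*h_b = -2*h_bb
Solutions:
 h(b) = C1 + C2*erf(b/2)


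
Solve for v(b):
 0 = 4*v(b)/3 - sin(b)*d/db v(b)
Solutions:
 v(b) = C1*(cos(b) - 1)^(2/3)/(cos(b) + 1)^(2/3)


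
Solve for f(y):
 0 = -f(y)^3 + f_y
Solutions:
 f(y) = -sqrt(2)*sqrt(-1/(C1 + y))/2
 f(y) = sqrt(2)*sqrt(-1/(C1 + y))/2


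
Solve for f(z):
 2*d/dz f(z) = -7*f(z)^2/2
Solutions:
 f(z) = 4/(C1 + 7*z)


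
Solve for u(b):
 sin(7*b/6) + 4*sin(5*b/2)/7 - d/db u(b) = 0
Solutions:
 u(b) = C1 - 6*cos(7*b/6)/7 - 8*cos(5*b/2)/35


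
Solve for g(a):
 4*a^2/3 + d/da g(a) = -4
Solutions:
 g(a) = C1 - 4*a^3/9 - 4*a


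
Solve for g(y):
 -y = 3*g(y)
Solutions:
 g(y) = -y/3


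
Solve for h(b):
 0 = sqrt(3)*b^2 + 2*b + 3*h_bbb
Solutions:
 h(b) = C1 + C2*b + C3*b^2 - sqrt(3)*b^5/180 - b^4/36


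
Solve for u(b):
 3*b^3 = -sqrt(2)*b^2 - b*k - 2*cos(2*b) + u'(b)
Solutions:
 u(b) = C1 + 3*b^4/4 + sqrt(2)*b^3/3 + b^2*k/2 + sin(2*b)


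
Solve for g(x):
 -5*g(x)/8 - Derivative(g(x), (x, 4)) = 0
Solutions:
 g(x) = (C1*sin(2^(3/4)*5^(1/4)*x/4) + C2*cos(2^(3/4)*5^(1/4)*x/4))*exp(-2^(3/4)*5^(1/4)*x/4) + (C3*sin(2^(3/4)*5^(1/4)*x/4) + C4*cos(2^(3/4)*5^(1/4)*x/4))*exp(2^(3/4)*5^(1/4)*x/4)


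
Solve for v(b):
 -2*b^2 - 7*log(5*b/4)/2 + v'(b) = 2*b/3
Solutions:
 v(b) = C1 + 2*b^3/3 + b^2/3 + 7*b*log(b)/2 - 7*b*log(2) - 7*b/2 + 7*b*log(5)/2


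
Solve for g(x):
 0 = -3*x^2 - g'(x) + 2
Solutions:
 g(x) = C1 - x^3 + 2*x


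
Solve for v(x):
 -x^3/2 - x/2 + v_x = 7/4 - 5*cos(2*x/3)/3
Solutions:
 v(x) = C1 + x^4/8 + x^2/4 + 7*x/4 - 5*sin(2*x/3)/2


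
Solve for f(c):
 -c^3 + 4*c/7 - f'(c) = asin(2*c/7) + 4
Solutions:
 f(c) = C1 - c^4/4 + 2*c^2/7 - c*asin(2*c/7) - 4*c - sqrt(49 - 4*c^2)/2


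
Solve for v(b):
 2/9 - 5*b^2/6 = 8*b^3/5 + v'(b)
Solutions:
 v(b) = C1 - 2*b^4/5 - 5*b^3/18 + 2*b/9


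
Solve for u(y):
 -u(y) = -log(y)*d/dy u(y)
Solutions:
 u(y) = C1*exp(li(y))


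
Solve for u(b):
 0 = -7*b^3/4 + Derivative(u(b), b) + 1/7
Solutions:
 u(b) = C1 + 7*b^4/16 - b/7


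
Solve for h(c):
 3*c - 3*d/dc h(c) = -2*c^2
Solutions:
 h(c) = C1 + 2*c^3/9 + c^2/2


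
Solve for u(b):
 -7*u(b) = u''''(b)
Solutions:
 u(b) = (C1*sin(sqrt(2)*7^(1/4)*b/2) + C2*cos(sqrt(2)*7^(1/4)*b/2))*exp(-sqrt(2)*7^(1/4)*b/2) + (C3*sin(sqrt(2)*7^(1/4)*b/2) + C4*cos(sqrt(2)*7^(1/4)*b/2))*exp(sqrt(2)*7^(1/4)*b/2)


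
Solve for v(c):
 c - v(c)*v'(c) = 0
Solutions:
 v(c) = -sqrt(C1 + c^2)
 v(c) = sqrt(C1 + c^2)


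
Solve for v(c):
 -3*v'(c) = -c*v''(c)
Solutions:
 v(c) = C1 + C2*c^4


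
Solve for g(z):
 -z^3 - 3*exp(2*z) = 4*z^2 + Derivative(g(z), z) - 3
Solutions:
 g(z) = C1 - z^4/4 - 4*z^3/3 + 3*z - 3*exp(2*z)/2


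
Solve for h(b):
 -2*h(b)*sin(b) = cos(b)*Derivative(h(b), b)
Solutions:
 h(b) = C1*cos(b)^2


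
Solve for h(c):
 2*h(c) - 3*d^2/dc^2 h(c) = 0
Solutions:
 h(c) = C1*exp(-sqrt(6)*c/3) + C2*exp(sqrt(6)*c/3)


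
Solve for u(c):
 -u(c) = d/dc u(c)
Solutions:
 u(c) = C1*exp(-c)


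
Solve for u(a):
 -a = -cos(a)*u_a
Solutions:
 u(a) = C1 + Integral(a/cos(a), a)


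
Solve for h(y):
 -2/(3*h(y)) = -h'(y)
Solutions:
 h(y) = -sqrt(C1 + 12*y)/3
 h(y) = sqrt(C1 + 12*y)/3


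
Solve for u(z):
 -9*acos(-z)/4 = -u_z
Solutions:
 u(z) = C1 + 9*z*acos(-z)/4 + 9*sqrt(1 - z^2)/4


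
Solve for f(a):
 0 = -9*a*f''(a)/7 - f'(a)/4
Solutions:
 f(a) = C1 + C2*a^(29/36)


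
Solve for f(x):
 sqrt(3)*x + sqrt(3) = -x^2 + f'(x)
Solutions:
 f(x) = C1 + x^3/3 + sqrt(3)*x^2/2 + sqrt(3)*x


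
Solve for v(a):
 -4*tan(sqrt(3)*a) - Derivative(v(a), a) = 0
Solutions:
 v(a) = C1 + 4*sqrt(3)*log(cos(sqrt(3)*a))/3


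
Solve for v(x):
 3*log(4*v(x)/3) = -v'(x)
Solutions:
 Integral(1/(log(_y) - log(3) + 2*log(2)), (_y, v(x)))/3 = C1 - x


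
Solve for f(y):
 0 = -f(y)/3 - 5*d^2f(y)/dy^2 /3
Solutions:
 f(y) = C1*sin(sqrt(5)*y/5) + C2*cos(sqrt(5)*y/5)


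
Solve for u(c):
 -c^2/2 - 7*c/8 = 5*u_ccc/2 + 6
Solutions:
 u(c) = C1 + C2*c + C3*c^2 - c^5/300 - 7*c^4/480 - 2*c^3/5


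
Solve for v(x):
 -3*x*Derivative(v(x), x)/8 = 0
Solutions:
 v(x) = C1


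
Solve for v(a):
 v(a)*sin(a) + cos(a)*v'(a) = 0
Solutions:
 v(a) = C1*cos(a)


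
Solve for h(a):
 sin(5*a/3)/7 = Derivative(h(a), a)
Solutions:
 h(a) = C1 - 3*cos(5*a/3)/35


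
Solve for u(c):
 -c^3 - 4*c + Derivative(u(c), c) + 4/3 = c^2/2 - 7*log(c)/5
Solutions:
 u(c) = C1 + c^4/4 + c^3/6 + 2*c^2 - 7*c*log(c)/5 + c/15


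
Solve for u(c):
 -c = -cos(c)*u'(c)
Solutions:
 u(c) = C1 + Integral(c/cos(c), c)


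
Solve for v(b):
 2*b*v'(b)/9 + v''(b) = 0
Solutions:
 v(b) = C1 + C2*erf(b/3)


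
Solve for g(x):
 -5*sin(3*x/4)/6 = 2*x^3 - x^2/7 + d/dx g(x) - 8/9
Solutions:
 g(x) = C1 - x^4/2 + x^3/21 + 8*x/9 + 10*cos(3*x/4)/9


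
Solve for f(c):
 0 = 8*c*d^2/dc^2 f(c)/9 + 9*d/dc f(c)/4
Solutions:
 f(c) = C1 + C2/c^(49/32)


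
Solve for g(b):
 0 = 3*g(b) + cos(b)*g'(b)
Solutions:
 g(b) = C1*(sin(b) - 1)^(3/2)/(sin(b) + 1)^(3/2)


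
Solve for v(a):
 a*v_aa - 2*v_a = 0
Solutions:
 v(a) = C1 + C2*a^3


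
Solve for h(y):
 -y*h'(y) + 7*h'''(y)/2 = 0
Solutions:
 h(y) = C1 + Integral(C2*airyai(2^(1/3)*7^(2/3)*y/7) + C3*airybi(2^(1/3)*7^(2/3)*y/7), y)


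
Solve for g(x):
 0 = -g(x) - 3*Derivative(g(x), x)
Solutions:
 g(x) = C1*exp(-x/3)


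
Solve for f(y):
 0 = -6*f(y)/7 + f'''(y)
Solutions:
 f(y) = C3*exp(6^(1/3)*7^(2/3)*y/7) + (C1*sin(2^(1/3)*3^(5/6)*7^(2/3)*y/14) + C2*cos(2^(1/3)*3^(5/6)*7^(2/3)*y/14))*exp(-6^(1/3)*7^(2/3)*y/14)


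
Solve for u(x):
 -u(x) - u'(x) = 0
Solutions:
 u(x) = C1*exp(-x)


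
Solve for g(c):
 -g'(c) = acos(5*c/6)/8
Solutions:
 g(c) = C1 - c*acos(5*c/6)/8 + sqrt(36 - 25*c^2)/40


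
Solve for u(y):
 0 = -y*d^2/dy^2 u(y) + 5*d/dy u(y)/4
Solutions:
 u(y) = C1 + C2*y^(9/4)


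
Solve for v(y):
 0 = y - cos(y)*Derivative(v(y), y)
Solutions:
 v(y) = C1 + Integral(y/cos(y), y)


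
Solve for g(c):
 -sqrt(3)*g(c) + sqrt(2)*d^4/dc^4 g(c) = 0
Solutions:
 g(c) = C1*exp(-2^(7/8)*3^(1/8)*c/2) + C2*exp(2^(7/8)*3^(1/8)*c/2) + C3*sin(2^(7/8)*3^(1/8)*c/2) + C4*cos(2^(7/8)*3^(1/8)*c/2)


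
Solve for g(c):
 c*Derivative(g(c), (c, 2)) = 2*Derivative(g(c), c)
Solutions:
 g(c) = C1 + C2*c^3


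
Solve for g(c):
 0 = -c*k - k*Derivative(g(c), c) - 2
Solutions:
 g(c) = C1 - c^2/2 - 2*c/k


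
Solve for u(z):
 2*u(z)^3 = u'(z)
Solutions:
 u(z) = -sqrt(2)*sqrt(-1/(C1 + 2*z))/2
 u(z) = sqrt(2)*sqrt(-1/(C1 + 2*z))/2


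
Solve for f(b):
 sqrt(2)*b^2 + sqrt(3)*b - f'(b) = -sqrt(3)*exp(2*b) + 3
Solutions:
 f(b) = C1 + sqrt(2)*b^3/3 + sqrt(3)*b^2/2 - 3*b + sqrt(3)*exp(2*b)/2


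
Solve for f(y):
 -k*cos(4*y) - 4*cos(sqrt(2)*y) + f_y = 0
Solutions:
 f(y) = C1 + k*sin(4*y)/4 + 2*sqrt(2)*sin(sqrt(2)*y)


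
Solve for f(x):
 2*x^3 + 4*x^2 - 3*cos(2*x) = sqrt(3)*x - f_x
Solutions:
 f(x) = C1 - x^4/2 - 4*x^3/3 + sqrt(3)*x^2/2 + 3*sin(2*x)/2


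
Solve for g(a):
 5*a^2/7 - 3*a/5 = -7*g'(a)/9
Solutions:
 g(a) = C1 - 15*a^3/49 + 27*a^2/70


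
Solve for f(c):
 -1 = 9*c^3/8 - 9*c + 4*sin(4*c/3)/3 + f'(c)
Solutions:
 f(c) = C1 - 9*c^4/32 + 9*c^2/2 - c + cos(4*c/3)


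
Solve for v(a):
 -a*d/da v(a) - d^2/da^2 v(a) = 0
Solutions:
 v(a) = C1 + C2*erf(sqrt(2)*a/2)


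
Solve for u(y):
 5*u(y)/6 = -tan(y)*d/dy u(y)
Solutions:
 u(y) = C1/sin(y)^(5/6)


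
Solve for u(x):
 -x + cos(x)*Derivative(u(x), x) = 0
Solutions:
 u(x) = C1 + Integral(x/cos(x), x)


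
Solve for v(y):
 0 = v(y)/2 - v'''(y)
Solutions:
 v(y) = C3*exp(2^(2/3)*y/2) + (C1*sin(2^(2/3)*sqrt(3)*y/4) + C2*cos(2^(2/3)*sqrt(3)*y/4))*exp(-2^(2/3)*y/4)


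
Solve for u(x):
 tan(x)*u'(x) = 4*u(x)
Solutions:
 u(x) = C1*sin(x)^4


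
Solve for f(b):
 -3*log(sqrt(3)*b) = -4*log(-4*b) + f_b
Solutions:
 f(b) = C1 + b*log(b) + b*(-3*log(3)/2 - 1 + 8*log(2) + 4*I*pi)


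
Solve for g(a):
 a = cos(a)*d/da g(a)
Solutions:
 g(a) = C1 + Integral(a/cos(a), a)


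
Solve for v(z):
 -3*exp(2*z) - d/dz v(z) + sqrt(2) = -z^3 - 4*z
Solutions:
 v(z) = C1 + z^4/4 + 2*z^2 + sqrt(2)*z - 3*exp(2*z)/2


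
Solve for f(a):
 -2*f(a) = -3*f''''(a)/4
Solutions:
 f(a) = C1*exp(-6^(3/4)*a/3) + C2*exp(6^(3/4)*a/3) + C3*sin(6^(3/4)*a/3) + C4*cos(6^(3/4)*a/3)


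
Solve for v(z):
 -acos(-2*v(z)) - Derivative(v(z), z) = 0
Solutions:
 Integral(1/acos(-2*_y), (_y, v(z))) = C1 - z


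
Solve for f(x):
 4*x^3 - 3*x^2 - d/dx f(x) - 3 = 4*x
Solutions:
 f(x) = C1 + x^4 - x^3 - 2*x^2 - 3*x


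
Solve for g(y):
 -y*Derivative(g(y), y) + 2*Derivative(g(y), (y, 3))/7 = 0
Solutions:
 g(y) = C1 + Integral(C2*airyai(2^(2/3)*7^(1/3)*y/2) + C3*airybi(2^(2/3)*7^(1/3)*y/2), y)


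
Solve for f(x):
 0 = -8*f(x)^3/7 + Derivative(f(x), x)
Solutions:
 f(x) = -sqrt(14)*sqrt(-1/(C1 + 8*x))/2
 f(x) = sqrt(14)*sqrt(-1/(C1 + 8*x))/2


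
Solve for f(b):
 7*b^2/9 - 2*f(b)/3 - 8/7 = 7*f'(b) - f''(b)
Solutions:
 f(b) = C1*exp(b*(21 - sqrt(465))/6) + C2*exp(b*(21 + sqrt(465))/6) + 7*b^2/6 - 49*b/2 + 7253/28
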